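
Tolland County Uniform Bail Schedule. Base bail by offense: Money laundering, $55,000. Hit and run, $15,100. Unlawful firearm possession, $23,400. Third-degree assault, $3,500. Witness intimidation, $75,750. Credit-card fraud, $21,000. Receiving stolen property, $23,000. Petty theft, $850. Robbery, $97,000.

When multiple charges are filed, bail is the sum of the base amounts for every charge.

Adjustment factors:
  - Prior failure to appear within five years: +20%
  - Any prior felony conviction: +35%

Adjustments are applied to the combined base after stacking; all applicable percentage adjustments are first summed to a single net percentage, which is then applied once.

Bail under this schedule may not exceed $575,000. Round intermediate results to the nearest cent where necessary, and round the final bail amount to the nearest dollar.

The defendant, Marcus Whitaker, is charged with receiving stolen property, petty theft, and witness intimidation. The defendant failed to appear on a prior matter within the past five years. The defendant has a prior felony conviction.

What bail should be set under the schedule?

$154,380

Base amounts from the schedule: receiving stolen property $23,000; petty theft $850; witness intimidation $75,750.
Stacking rule: sum of all bases. $23,000 + $850 + $75,750 = $99,600.
Net percentage adjustment: +20% +35% = +55%. $99,600 × 1.55 = $154,380.
$154,380 is within the $575,000 maximum.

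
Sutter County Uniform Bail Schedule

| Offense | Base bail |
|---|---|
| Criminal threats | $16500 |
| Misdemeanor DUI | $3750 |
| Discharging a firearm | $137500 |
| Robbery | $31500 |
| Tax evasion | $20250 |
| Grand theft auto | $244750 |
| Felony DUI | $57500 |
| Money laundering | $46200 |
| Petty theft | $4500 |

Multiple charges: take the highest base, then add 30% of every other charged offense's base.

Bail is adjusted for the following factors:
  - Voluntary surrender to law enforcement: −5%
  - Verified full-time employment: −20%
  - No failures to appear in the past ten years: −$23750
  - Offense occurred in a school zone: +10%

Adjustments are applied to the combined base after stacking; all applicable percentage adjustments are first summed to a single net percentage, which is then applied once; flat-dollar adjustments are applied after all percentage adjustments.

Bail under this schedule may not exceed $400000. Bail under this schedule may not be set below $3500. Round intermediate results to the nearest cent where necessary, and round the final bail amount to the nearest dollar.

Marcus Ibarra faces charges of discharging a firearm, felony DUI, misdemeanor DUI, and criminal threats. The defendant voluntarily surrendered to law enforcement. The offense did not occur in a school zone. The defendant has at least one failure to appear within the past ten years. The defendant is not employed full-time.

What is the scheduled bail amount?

$152784

Base amounts from the schedule: discharging a firearm $137500; felony DUI $57500; misdemeanor DUI $3750; criminal threats $16500.
Stacking rule: highest base plus 30% of each additional charge. Highest is discharging a firearm at $137500. Additional: $57500 × 30% = $17250; $3750 × 30% = $1125; $16500 × 30% = $4950. Combined base = $137500 + $23325 = $160825.
Voluntary surrender to law enforcement (−5%): $160825 × 0.95 = $152783.75.
$152783.75 is within the $400000 maximum.
$152783.75 is at or above the $3500 minimum.
Rounded to the nearest dollar: $152784.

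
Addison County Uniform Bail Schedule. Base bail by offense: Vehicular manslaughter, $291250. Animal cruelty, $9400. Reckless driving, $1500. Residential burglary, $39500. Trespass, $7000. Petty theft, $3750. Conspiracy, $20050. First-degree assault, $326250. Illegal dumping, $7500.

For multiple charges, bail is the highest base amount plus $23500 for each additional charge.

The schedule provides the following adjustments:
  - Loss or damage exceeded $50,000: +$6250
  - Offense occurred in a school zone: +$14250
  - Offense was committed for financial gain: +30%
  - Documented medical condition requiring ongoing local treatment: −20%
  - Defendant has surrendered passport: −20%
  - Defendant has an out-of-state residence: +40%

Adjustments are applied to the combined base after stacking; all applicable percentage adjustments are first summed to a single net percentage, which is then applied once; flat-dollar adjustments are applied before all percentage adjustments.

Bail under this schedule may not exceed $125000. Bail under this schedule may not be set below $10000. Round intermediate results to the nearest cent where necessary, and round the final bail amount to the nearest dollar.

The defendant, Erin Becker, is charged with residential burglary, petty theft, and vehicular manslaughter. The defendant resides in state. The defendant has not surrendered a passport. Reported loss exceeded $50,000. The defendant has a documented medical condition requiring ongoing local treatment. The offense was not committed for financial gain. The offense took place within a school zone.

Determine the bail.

Base amounts from the schedule: residential burglary $39500; petty theft $3750; vehicular manslaughter $291250.
Stacking rule: highest base plus $23500 per additional charge. Highest is vehicular manslaughter at $291250; 2 additional charges → +$47000. Combined base = $338250.
Loss or damage exceeded $50,000 (+$6250 flat): $338250 + $6250 = $344500.
Offense occurred in a school zone (+$14250 flat): $344500 + $14250 = $358750.
Documented medical condition requiring ongoing local treatment (−20%): $358750 × 0.8 = $287000.
Result $287000 exceeds the maximum of $125000; bail is capped at $125000.
$125000 is at or above the $10000 minimum.

$125000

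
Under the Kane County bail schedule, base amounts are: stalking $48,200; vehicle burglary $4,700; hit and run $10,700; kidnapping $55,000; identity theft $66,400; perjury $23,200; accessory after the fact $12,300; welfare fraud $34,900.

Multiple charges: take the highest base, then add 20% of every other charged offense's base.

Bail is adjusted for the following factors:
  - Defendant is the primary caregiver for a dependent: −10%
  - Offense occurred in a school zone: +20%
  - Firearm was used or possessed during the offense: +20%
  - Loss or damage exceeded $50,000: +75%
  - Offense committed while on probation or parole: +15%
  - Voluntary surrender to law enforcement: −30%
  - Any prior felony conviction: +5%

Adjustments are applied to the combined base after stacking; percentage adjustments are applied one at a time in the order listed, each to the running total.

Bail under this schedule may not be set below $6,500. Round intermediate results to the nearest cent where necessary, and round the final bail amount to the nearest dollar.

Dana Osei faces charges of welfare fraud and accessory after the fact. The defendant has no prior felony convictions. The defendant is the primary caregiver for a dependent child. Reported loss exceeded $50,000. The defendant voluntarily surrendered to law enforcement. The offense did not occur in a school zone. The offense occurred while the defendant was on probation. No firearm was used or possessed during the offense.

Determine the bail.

Base amounts from the schedule: welfare fraud $34,900; accessory after the fact $12,300.
Stacking rule: highest base plus 20% of each additional charge. Highest is welfare fraud at $34,900. Additional: $12,300 × 20% = $2,460. Combined base = $34,900 + $2,460 = $37,360.
Defendant is the primary caregiver for a dependent (−10%): $37,360 × 0.9 = $33,624.
Loss or damage exceeded $50,000 (+75%): $33,624 × 1.75 = $58,842.
Offense committed while on probation or parole (+15%): $58,842 × 1.15 = $67,668.30.
Voluntary surrender to law enforcement (−30%): $67,668.30 × 0.7 = $47,367.81.
$47,367.81 is at or above the $6,500 minimum.
Rounded to the nearest dollar: $47,368.

$47,368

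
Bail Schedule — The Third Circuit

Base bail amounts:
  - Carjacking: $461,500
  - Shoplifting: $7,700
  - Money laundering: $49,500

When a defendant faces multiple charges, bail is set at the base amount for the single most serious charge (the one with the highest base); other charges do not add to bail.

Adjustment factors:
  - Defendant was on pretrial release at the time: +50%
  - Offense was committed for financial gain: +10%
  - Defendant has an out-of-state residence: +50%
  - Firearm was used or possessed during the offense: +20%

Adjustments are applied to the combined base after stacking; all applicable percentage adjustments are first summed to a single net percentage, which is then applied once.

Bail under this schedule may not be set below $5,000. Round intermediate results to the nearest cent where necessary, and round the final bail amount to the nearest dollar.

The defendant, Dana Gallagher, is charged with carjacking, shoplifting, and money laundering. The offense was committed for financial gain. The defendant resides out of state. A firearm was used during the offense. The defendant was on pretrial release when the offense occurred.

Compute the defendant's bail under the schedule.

Base amounts from the schedule: carjacking $461,500; shoplifting $7,700; money laundering $49,500.
Stacking rule: use the highest base only. Highest is carjacking at $461,500. Combined base = $461,500.
Net percentage adjustment: +50% +10% +50% +20% = +130%. $461,500 × 2.3 = $1,061,450.
$1,061,450 is at or above the $5,000 minimum.

$1,061,450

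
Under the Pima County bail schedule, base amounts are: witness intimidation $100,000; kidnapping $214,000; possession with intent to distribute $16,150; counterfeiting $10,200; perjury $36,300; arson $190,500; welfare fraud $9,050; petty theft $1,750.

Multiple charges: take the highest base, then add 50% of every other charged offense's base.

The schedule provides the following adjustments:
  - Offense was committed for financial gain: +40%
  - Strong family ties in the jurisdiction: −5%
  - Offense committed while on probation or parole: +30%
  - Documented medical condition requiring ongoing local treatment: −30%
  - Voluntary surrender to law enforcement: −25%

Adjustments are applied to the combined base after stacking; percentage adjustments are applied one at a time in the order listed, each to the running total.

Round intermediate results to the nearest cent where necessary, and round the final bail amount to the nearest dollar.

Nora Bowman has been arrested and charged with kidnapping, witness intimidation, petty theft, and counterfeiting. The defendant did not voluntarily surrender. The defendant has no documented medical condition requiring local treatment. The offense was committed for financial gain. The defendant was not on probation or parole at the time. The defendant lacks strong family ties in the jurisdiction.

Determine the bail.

$377,965

Base amounts from the schedule: kidnapping $214,000; witness intimidation $100,000; petty theft $1,750; counterfeiting $10,200.
Stacking rule: highest base plus 50% of each additional charge. Highest is kidnapping at $214,000. Additional: $100,000 × 50% = $50,000; $1,750 × 50% = $875; $10,200 × 50% = $5,100. Combined base = $214,000 + $55,975 = $269,975.
Offense was committed for financial gain (+40%): $269,975 × 1.4 = $377,965.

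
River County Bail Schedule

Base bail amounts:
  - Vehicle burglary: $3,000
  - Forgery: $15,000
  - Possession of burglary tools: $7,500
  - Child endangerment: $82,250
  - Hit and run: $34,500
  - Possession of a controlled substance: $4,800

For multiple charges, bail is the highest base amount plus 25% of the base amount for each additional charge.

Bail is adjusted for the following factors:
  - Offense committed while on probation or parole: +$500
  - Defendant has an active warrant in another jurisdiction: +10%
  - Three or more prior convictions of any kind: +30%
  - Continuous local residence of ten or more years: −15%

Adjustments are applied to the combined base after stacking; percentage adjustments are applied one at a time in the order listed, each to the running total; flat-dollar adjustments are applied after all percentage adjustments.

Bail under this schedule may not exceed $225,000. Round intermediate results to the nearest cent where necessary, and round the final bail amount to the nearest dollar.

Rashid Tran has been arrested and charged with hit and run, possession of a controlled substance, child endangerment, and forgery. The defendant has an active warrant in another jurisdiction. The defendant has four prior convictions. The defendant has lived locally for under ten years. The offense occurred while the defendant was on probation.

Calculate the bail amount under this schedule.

$137,530

Base amounts from the schedule: hit and run $34,500; possession of a controlled substance $4,800; child endangerment $82,250; forgery $15,000.
Stacking rule: highest base plus 25% of each additional charge. Highest is child endangerment at $82,250. Additional: $34,500 × 25% = $8,625; $4,800 × 25% = $1,200; $15,000 × 25% = $3,750. Combined base = $82,250 + $13,575 = $95,825.
Defendant has an active warrant in another jurisdiction (+10%): $95,825 × 1.1 = $105,407.50.
Three or more prior convictions of any kind (+30%): $105,407.50 × 1.3 = $137,029.75.
Offense committed while on probation or parole (+$500 flat): $137,029.75 + $500 = $137,529.75.
$137,529.75 is within the $225,000 maximum.
Rounded to the nearest dollar: $137,530.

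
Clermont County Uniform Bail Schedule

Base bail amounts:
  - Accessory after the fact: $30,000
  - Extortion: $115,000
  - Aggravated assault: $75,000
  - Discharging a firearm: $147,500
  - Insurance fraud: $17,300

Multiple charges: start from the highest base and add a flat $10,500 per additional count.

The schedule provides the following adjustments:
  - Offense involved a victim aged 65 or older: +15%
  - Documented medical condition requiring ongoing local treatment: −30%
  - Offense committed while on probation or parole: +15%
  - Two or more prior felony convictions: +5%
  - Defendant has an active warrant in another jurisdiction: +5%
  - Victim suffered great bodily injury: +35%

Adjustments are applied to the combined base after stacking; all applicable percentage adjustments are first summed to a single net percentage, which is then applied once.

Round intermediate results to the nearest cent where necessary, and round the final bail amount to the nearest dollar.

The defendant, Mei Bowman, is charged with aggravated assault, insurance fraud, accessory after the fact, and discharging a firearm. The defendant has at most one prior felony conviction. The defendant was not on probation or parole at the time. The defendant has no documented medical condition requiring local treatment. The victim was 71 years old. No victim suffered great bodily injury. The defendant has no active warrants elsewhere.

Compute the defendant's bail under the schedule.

Base amounts from the schedule: aggravated assault $75,000; insurance fraud $17,300; accessory after the fact $30,000; discharging a firearm $147,500.
Stacking rule: highest base plus $10,500 per additional charge. Highest is discharging a firearm at $147,500; 3 additional charges → +$31,500. Combined base = $179,000.
Offense involved a victim aged 65 or older (+15%): $179,000 × 1.15 = $205,850.

$205,850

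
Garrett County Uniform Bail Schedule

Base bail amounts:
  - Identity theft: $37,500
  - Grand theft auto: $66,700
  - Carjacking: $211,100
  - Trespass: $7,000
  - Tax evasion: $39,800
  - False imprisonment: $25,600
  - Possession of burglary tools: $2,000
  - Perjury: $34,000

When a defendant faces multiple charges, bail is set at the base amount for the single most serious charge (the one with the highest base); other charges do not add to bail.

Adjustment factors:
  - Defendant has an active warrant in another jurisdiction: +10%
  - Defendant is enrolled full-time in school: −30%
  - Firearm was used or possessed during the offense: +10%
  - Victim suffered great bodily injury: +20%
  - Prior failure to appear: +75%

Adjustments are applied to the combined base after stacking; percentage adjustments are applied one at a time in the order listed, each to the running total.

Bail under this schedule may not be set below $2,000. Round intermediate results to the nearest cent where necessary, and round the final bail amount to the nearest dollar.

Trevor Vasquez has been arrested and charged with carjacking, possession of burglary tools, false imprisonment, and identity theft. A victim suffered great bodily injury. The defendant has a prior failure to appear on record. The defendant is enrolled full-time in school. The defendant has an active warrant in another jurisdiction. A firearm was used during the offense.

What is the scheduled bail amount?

Base amounts from the schedule: carjacking $211,100; possession of burglary tools $2,000; false imprisonment $25,600; identity theft $37,500.
Stacking rule: use the highest base only. Highest is carjacking at $211,100. Combined base = $211,100.
Defendant has an active warrant in another jurisdiction (+10%): $211,100 × 1.1 = $232,210.
Defendant is enrolled full-time in school (−30%): $232,210 × 0.7 = $162,547.
Firearm was used or possessed during the offense (+10%): $162,547 × 1.1 = $178,801.70.
Victim suffered great bodily injury (+20%): $178,801.70 × 1.2 = $214,562.04.
Prior failure to appear (+75%): $214,562.04 × 1.75 = $375,483.57.
$375,483.57 is at or above the $2,000 minimum.
Rounded to the nearest dollar: $375,484.

$375,484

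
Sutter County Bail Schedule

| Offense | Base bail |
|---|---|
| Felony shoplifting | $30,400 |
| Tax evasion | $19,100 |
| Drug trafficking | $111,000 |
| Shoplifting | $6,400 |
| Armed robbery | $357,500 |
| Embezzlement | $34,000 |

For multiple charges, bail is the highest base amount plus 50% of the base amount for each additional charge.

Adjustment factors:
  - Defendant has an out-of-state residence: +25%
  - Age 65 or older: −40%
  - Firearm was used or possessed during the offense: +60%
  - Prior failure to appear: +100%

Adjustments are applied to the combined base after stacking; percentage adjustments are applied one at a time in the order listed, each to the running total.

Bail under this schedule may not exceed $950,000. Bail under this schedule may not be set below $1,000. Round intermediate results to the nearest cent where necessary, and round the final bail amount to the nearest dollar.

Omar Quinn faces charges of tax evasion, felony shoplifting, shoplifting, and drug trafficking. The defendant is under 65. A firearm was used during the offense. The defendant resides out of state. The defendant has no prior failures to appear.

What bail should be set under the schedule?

Base amounts from the schedule: tax evasion $19,100; felony shoplifting $30,400; shoplifting $6,400; drug trafficking $111,000.
Stacking rule: highest base plus 50% of each additional charge. Highest is drug trafficking at $111,000. Additional: $19,100 × 50% = $9,550; $30,400 × 50% = $15,200; $6,400 × 50% = $3,200. Combined base = $111,000 + $27,950 = $138,950.
Defendant has an out-of-state residence (+25%): $138,950 × 1.25 = $173,687.50.
Firearm was used or possessed during the offense (+60%): $173,687.50 × 1.6 = $277,900.
$277,900 is within the $950,000 maximum.
$277,900 is at or above the $1,000 minimum.

$277,900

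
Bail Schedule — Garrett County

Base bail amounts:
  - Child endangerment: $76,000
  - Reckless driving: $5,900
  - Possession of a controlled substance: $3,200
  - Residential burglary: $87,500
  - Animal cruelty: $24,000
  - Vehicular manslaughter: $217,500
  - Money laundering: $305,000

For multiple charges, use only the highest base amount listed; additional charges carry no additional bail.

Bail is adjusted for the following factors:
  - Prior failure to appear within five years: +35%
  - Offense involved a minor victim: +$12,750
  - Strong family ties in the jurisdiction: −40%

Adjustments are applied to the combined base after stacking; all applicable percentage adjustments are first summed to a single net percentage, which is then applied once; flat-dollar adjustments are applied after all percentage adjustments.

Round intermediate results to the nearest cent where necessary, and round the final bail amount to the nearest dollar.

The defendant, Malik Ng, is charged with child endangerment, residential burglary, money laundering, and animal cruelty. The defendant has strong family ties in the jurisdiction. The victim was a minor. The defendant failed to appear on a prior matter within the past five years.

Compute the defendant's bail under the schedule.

Base amounts from the schedule: child endangerment $76,000; residential burglary $87,500; money laundering $305,000; animal cruelty $24,000.
Stacking rule: use the highest base only. Highest is money laundering at $305,000. Combined base = $305,000.
Net percentage adjustment: +35% −40% = −5%. $305,000 × 0.95 = $289,750.
Offense involved a minor victim (+$12,750 flat): $289,750 + $12,750 = $302,500.

$302,500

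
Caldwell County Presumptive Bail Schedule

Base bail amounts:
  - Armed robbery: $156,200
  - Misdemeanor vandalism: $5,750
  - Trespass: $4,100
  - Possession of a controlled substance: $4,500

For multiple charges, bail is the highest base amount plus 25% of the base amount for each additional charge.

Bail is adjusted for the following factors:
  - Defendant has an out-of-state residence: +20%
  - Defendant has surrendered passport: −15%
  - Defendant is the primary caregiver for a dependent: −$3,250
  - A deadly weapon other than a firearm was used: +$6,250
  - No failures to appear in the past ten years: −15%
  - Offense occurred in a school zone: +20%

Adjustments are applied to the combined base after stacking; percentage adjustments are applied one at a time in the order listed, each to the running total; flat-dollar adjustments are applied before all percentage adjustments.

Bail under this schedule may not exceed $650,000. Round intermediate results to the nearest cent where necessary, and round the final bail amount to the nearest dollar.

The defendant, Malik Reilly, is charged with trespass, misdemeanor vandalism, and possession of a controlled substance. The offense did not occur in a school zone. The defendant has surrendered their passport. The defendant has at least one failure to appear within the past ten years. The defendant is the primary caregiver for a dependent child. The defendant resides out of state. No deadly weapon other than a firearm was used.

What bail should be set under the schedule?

$4,743

Base amounts from the schedule: trespass $4,100; misdemeanor vandalism $5,750; possession of a controlled substance $4,500.
Stacking rule: highest base plus 25% of each additional charge. Highest is misdemeanor vandalism at $5,750. Additional: $4,100 × 25% = $1,025; $4,500 × 25% = $1,125. Combined base = $5,750 + $2,150 = $7,900.
Defendant is the primary caregiver for a dependent (−$3,250 flat): $7,900 − $3,250 = $4,650.
Defendant has an out-of-state residence (+20%): $4,650 × 1.2 = $5,580.
Defendant has surrendered passport (−15%): $5,580 × 0.85 = $4,743.
$4,743 is within the $650,000 maximum.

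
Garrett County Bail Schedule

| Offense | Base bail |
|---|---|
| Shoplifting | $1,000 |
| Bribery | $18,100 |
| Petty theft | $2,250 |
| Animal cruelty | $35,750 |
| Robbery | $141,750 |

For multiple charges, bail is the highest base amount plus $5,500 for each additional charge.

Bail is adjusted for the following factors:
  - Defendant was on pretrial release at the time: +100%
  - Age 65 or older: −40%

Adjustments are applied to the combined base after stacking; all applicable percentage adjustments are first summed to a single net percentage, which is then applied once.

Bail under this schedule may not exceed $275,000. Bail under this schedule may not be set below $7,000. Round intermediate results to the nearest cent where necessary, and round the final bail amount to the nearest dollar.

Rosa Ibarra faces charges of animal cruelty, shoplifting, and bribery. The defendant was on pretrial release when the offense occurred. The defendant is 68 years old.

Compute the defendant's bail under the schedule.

Base amounts from the schedule: animal cruelty $35,750; shoplifting $1,000; bribery $18,100.
Stacking rule: highest base plus $5,500 per additional charge. Highest is animal cruelty at $35,750; 2 additional charges → +$11,000. Combined base = $46,750.
Net percentage adjustment: +100% −40% = +60%. $46,750 × 1.6 = $74,800.
$74,800 is within the $275,000 maximum.
$74,800 is at or above the $7,000 minimum.

$74,800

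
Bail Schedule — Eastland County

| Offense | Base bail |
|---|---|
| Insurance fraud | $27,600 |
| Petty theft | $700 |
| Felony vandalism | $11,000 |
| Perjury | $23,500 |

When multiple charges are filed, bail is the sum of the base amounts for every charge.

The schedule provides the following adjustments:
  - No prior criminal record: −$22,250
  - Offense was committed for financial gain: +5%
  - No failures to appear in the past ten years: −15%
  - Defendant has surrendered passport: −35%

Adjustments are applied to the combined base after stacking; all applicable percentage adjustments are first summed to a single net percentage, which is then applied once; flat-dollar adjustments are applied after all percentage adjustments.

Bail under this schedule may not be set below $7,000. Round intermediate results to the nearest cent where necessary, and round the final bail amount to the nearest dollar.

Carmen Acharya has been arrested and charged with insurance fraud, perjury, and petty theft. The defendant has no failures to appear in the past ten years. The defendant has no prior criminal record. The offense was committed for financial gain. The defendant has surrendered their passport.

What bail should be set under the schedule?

$7,000

Base amounts from the schedule: insurance fraud $27,600; perjury $23,500; petty theft $700.
Stacking rule: sum of all bases. $27,600 + $23,500 + $700 = $51,800.
Net percentage adjustment: +5% −15% −35% = −45%. $51,800 × 0.55 = $28,490.
No prior criminal record (−$22,250 flat): $28,490 − $22,250 = $6,240.
Result $6,240 is below the minimum of $7,000; bail is set at the minimum $7,000.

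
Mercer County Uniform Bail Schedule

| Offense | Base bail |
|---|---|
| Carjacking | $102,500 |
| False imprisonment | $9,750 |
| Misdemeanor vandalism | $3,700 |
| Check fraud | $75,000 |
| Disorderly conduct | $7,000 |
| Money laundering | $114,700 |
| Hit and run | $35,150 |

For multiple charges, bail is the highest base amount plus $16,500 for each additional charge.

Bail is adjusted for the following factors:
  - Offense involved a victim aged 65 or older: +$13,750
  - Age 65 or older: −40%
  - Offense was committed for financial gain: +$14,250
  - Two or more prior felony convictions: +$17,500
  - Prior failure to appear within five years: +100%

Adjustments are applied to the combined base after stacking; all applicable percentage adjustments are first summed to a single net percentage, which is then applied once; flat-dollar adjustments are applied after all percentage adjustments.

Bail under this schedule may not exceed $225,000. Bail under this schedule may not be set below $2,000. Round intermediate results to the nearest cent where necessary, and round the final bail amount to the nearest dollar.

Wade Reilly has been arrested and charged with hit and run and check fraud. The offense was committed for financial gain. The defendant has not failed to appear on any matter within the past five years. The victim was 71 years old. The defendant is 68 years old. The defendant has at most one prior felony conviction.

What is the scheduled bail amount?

Base amounts from the schedule: hit and run $35,150; check fraud $75,000.
Stacking rule: highest base plus $16,500 per additional charge. Highest is check fraud at $75,000; 1 additional charge → +$16,500. Combined base = $91,500.
Age 65 or older (−40%): $91,500 × 0.6 = $54,900.
Offense involved a victim aged 65 or older (+$13,750 flat): $54,900 + $13,750 = $68,650.
Offense was committed for financial gain (+$14,250 flat): $68,650 + $14,250 = $82,900.
$82,900 is within the $225,000 maximum.
$82,900 is at or above the $2,000 minimum.

$82,900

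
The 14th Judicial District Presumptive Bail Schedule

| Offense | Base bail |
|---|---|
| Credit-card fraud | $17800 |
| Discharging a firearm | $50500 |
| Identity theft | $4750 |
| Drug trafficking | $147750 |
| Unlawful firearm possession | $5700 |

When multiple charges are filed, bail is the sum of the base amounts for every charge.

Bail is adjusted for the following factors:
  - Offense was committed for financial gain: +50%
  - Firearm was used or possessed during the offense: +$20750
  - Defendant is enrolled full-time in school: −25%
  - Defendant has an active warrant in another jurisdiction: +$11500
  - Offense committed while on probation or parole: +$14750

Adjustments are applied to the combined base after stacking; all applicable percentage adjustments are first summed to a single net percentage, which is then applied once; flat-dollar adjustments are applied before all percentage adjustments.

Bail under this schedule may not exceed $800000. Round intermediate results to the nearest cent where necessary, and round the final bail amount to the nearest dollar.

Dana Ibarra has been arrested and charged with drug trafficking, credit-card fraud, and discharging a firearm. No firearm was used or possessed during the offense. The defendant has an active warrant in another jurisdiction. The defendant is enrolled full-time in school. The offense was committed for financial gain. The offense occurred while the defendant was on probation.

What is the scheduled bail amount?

Base amounts from the schedule: drug trafficking $147750; credit-card fraud $17800; discharging a firearm $50500.
Stacking rule: sum of all bases. $147750 + $17800 + $50500 = $216050.
Defendant has an active warrant in another jurisdiction (+$11500 flat): $216050 + $11500 = $227550.
Offense committed while on probation or parole (+$14750 flat): $227550 + $14750 = $242300.
Net percentage adjustment: +50% −25% = +25%. $242300 × 1.25 = $302875.
$302875 is within the $800000 maximum.

$302875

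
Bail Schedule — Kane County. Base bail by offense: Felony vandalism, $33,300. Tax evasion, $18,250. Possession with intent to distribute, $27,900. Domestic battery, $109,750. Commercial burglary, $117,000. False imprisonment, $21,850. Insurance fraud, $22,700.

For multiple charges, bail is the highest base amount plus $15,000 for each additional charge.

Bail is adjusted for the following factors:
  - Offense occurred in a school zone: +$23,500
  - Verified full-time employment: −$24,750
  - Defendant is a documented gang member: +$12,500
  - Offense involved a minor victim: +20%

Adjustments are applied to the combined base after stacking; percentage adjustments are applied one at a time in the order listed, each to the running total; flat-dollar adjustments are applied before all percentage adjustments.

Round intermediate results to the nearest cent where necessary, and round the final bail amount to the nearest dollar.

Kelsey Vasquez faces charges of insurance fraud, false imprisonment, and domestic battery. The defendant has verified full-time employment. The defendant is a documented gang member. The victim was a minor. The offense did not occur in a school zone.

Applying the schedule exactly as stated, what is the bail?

$153,000

Base amounts from the schedule: insurance fraud $22,700; false imprisonment $21,850; domestic battery $109,750.
Stacking rule: highest base plus $15,000 per additional charge. Highest is domestic battery at $109,750; 2 additional charges → +$30,000. Combined base = $139,750.
Verified full-time employment (−$24,750 flat): $139,750 − $24,750 = $115,000.
Defendant is a documented gang member (+$12,500 flat): $115,000 + $12,500 = $127,500.
Offense involved a minor victim (+20%): $127,500 × 1.2 = $153,000.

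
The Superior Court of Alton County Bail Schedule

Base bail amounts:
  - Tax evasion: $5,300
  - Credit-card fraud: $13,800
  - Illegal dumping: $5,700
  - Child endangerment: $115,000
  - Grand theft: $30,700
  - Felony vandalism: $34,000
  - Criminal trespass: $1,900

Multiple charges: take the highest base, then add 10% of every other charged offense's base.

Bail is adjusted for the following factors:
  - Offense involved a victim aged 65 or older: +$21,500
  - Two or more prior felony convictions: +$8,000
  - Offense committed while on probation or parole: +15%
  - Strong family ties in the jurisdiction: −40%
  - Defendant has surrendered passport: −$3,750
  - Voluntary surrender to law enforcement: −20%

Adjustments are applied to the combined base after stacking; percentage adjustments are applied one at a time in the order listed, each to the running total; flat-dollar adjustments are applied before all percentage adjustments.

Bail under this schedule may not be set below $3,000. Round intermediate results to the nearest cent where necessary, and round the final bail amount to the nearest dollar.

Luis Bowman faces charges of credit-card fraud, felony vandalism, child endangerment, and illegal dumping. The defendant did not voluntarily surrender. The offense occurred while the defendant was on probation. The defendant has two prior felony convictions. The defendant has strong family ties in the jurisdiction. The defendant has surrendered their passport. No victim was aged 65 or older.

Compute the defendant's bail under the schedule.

Base amounts from the schedule: credit-card fraud $13,800; felony vandalism $34,000; child endangerment $115,000; illegal dumping $5,700.
Stacking rule: highest base plus 10% of each additional charge. Highest is child endangerment at $115,000. Additional: $13,800 × 10% = $1,380; $34,000 × 10% = $3,400; $5,700 × 10% = $570. Combined base = $115,000 + $5,350 = $120,350.
Two or more prior felony convictions (+$8,000 flat): $120,350 + $8,000 = $128,350.
Defendant has surrendered passport (−$3,750 flat): $128,350 − $3,750 = $124,600.
Offense committed while on probation or parole (+15%): $124,600 × 1.15 = $143,290.
Strong family ties in the jurisdiction (−40%): $143,290 × 0.6 = $85,974.
$85,974 is at or above the $3,000 minimum.

$85,974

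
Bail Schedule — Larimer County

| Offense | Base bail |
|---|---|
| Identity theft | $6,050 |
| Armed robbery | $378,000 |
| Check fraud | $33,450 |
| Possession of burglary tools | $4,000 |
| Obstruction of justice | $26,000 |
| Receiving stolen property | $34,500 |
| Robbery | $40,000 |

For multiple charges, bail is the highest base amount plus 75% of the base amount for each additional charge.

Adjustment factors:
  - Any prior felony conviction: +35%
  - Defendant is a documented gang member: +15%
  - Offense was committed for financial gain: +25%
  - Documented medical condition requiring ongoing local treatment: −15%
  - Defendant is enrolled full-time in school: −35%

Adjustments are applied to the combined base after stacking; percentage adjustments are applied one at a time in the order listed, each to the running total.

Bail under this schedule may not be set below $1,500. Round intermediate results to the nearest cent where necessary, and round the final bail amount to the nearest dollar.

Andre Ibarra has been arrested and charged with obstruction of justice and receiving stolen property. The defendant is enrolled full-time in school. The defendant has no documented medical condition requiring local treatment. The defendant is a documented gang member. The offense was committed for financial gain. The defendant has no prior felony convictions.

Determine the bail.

Base amounts from the schedule: obstruction of justice $26,000; receiving stolen property $34,500.
Stacking rule: highest base plus 75% of each additional charge. Highest is receiving stolen property at $34,500. Additional: $26,000 × 75% = $19,500. Combined base = $34,500 + $19,500 = $54,000.
Defendant is a documented gang member (+15%): $54,000 × 1.15 = $62,100.
Offense was committed for financial gain (+25%): $62,100 × 1.25 = $77,625.
Defendant is enrolled full-time in school (−35%): $77,625 × 0.65 = $50,456.25.
$50,456.25 is at or above the $1,500 minimum.
Rounded to the nearest dollar: $50,456.

$50,456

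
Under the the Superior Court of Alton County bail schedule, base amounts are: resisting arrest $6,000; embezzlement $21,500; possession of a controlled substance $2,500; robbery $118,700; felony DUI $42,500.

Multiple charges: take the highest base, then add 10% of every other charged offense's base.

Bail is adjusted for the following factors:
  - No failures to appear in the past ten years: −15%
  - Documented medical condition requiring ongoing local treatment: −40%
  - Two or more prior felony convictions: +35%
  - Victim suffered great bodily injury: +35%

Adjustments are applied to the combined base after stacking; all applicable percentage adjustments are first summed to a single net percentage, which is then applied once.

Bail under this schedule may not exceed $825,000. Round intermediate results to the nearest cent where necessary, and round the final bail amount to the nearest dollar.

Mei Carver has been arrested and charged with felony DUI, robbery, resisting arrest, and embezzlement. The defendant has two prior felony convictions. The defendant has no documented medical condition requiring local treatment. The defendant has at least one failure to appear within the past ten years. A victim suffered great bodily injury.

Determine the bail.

$213,690

Base amounts from the schedule: felony DUI $42,500; robbery $118,700; resisting arrest $6,000; embezzlement $21,500.
Stacking rule: highest base plus 10% of each additional charge. Highest is robbery at $118,700. Additional: $42,500 × 10% = $4,250; $6,000 × 10% = $600; $21,500 × 10% = $2,150. Combined base = $118,700 + $7,000 = $125,700.
Net percentage adjustment: +35% +35% = +70%. $125,700 × 1.7 = $213,690.
$213,690 is within the $825,000 maximum.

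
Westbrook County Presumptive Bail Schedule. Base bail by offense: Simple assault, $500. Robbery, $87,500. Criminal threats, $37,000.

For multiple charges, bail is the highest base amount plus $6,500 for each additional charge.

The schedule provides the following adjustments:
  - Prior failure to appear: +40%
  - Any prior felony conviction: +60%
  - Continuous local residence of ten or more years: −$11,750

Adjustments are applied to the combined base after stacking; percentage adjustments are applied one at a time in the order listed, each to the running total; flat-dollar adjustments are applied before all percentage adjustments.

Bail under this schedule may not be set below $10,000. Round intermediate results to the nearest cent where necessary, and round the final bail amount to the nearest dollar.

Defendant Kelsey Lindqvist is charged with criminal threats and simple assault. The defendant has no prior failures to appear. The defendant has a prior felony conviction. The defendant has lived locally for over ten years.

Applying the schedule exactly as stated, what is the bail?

$50,800

Base amounts from the schedule: criminal threats $37,000; simple assault $500.
Stacking rule: highest base plus $6,500 per additional charge. Highest is criminal threats at $37,000; 1 additional charge → +$6,500. Combined base = $43,500.
Continuous local residence of ten or more years (−$11,750 flat): $43,500 − $11,750 = $31,750.
Any prior felony conviction (+60%): $31,750 × 1.6 = $50,800.
$50,800 is at or above the $10,000 minimum.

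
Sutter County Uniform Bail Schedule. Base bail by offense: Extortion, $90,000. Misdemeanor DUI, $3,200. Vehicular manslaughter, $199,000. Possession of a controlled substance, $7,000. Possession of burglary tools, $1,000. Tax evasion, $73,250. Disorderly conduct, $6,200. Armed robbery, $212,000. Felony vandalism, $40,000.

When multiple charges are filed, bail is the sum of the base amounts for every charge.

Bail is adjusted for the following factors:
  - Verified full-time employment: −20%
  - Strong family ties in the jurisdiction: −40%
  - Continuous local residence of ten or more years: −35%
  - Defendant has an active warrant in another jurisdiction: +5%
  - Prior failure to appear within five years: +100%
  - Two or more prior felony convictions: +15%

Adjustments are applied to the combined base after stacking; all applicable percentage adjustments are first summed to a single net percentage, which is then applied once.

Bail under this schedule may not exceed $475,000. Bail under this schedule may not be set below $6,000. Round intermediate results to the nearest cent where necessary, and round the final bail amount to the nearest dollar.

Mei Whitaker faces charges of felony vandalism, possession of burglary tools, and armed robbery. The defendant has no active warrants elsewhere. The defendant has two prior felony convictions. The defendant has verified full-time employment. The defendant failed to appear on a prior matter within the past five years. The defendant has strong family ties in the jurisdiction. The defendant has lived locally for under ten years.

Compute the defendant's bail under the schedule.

Base amounts from the schedule: felony vandalism $40,000; possession of burglary tools $1,000; armed robbery $212,000.
Stacking rule: sum of all bases. $40,000 + $1,000 + $212,000 = $253,000.
Net percentage adjustment: −20% −40% +100% +15% = +55%. $253,000 × 1.55 = $392,150.
$392,150 is within the $475,000 maximum.
$392,150 is at or above the $6,000 minimum.

$392,150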